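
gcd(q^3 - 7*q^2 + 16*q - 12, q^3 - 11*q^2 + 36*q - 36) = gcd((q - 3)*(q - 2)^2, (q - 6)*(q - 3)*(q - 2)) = q^2 - 5*q + 6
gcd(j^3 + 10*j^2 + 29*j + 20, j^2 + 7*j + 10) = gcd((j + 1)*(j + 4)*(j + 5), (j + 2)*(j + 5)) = j + 5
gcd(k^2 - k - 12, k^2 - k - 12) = k^2 - k - 12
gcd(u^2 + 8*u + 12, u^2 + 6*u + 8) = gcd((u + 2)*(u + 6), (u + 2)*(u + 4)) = u + 2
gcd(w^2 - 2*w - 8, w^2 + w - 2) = w + 2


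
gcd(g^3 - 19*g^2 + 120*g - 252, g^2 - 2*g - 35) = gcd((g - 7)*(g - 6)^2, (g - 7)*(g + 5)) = g - 7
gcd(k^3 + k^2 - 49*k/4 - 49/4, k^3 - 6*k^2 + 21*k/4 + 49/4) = k^2 - 5*k/2 - 7/2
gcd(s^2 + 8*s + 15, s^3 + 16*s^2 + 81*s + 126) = s + 3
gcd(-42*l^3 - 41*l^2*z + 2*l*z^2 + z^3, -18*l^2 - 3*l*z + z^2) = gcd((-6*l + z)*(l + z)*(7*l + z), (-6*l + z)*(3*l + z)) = -6*l + z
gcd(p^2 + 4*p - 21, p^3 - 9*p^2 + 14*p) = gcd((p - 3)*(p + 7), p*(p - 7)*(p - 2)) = 1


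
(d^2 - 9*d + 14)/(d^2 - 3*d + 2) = (d - 7)/(d - 1)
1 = 1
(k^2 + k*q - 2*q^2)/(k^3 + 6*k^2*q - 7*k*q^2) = (k + 2*q)/(k*(k + 7*q))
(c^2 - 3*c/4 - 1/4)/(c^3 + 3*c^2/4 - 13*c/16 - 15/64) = 16*(c - 1)/(16*c^2 + 8*c - 15)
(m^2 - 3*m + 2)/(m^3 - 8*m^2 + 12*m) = (m - 1)/(m*(m - 6))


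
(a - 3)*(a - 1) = a^2 - 4*a + 3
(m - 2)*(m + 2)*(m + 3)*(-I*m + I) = -I*m^4 - 2*I*m^3 + 7*I*m^2 + 8*I*m - 12*I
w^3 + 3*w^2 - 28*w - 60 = (w - 5)*(w + 2)*(w + 6)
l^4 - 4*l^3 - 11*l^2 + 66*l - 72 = (l - 3)^2*(l - 2)*(l + 4)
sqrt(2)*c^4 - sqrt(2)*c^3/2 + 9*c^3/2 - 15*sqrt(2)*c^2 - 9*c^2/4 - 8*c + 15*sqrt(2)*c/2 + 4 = (c - 1/2)*(c - 2*sqrt(2))*(c + 4*sqrt(2))*(sqrt(2)*c + 1/2)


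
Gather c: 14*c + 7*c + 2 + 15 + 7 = 21*c + 24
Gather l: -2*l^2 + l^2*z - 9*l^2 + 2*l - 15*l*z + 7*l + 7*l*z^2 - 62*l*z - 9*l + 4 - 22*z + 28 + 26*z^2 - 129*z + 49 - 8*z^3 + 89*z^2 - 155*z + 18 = l^2*(z - 11) + l*(7*z^2 - 77*z) - 8*z^3 + 115*z^2 - 306*z + 99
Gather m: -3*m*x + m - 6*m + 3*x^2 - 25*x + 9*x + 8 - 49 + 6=m*(-3*x - 5) + 3*x^2 - 16*x - 35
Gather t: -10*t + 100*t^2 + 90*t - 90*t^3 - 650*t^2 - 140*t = -90*t^3 - 550*t^2 - 60*t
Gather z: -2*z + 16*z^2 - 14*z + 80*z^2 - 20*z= 96*z^2 - 36*z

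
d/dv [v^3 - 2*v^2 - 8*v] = 3*v^2 - 4*v - 8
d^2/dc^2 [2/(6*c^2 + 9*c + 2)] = 12*(-12*c^2 - 18*c + 3*(4*c + 3)^2 - 4)/(6*c^2 + 9*c + 2)^3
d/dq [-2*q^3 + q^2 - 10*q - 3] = -6*q^2 + 2*q - 10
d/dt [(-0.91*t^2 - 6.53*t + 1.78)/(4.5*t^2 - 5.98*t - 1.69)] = (34.8268*t^2 - 12.9442*t + 21.6801)/(20.25*t^4 - 53.82*t^3 + 20.5504*t^2 + 20.2124*t + 2.8561)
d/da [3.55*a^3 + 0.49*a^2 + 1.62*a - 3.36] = 10.65*a^2 + 0.98*a + 1.62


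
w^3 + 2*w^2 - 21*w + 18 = (w - 3)*(w - 1)*(w + 6)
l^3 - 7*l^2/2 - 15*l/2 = l*(l - 5)*(l + 3/2)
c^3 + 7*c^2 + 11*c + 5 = (c + 1)^2*(c + 5)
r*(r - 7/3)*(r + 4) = r^3 + 5*r^2/3 - 28*r/3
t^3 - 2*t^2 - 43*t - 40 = (t - 8)*(t + 1)*(t + 5)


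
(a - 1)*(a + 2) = a^2 + a - 2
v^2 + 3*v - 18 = (v - 3)*(v + 6)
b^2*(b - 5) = b^3 - 5*b^2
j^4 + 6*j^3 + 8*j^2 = j^2*(j + 2)*(j + 4)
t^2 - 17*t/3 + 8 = (t - 3)*(t - 8/3)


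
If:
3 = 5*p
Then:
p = 3/5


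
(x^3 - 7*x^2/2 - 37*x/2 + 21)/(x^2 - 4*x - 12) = (2*x^2 + 5*x - 7)/(2*(x + 2))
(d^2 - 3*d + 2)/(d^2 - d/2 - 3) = 2*(d - 1)/(2*d + 3)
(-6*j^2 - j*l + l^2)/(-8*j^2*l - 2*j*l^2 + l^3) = (3*j - l)/(l*(4*j - l))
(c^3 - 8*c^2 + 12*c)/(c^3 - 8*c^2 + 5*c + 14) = c*(c - 6)/(c^2 - 6*c - 7)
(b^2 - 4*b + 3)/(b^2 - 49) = (b^2 - 4*b + 3)/(b^2 - 49)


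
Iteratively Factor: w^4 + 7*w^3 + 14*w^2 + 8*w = (w)*(w^3 + 7*w^2 + 14*w + 8) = w*(w + 2)*(w^2 + 5*w + 4) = w*(w + 1)*(w + 2)*(w + 4)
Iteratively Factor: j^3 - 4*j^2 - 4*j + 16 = (j - 2)*(j^2 - 2*j - 8) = (j - 4)*(j - 2)*(j + 2)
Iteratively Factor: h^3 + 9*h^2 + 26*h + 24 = (h + 2)*(h^2 + 7*h + 12) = (h + 2)*(h + 3)*(h + 4)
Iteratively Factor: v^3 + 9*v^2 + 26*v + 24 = (v + 3)*(v^2 + 6*v + 8) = (v + 3)*(v + 4)*(v + 2)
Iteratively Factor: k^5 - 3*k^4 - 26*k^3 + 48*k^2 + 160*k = (k)*(k^4 - 3*k^3 - 26*k^2 + 48*k + 160) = k*(k + 2)*(k^3 - 5*k^2 - 16*k + 80) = k*(k + 2)*(k + 4)*(k^2 - 9*k + 20) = k*(k - 4)*(k + 2)*(k + 4)*(k - 5)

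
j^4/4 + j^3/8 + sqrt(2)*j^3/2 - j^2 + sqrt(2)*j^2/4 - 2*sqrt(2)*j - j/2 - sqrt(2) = (j/2 + 1)*(j/2 + sqrt(2))*(j - 2)*(j + 1/2)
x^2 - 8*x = x*(x - 8)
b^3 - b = b*(b - 1)*(b + 1)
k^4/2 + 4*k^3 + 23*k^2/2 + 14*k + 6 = (k/2 + 1/2)*(k + 2)^2*(k + 3)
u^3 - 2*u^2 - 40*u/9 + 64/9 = (u - 8/3)*(u - 4/3)*(u + 2)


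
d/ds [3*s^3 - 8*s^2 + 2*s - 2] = 9*s^2 - 16*s + 2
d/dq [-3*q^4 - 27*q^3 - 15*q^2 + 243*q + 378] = -12*q^3 - 81*q^2 - 30*q + 243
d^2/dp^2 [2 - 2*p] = 0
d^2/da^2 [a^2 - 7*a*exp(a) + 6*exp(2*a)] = -7*a*exp(a) + 24*exp(2*a) - 14*exp(a) + 2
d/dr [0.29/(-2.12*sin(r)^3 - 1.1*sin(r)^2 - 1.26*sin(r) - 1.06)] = (1.8444*sin(r)^2 + 0.638*sin(r) + 0.3654)*cos(r)/(2.12*sin(r)^3 + 1.1*sin(r)^2 + 1.26*sin(r) + 1.06)^2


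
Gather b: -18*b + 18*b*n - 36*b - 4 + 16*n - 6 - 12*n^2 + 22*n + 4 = b*(18*n - 54) - 12*n^2 + 38*n - 6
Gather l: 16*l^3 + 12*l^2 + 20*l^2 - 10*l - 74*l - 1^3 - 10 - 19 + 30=16*l^3 + 32*l^2 - 84*l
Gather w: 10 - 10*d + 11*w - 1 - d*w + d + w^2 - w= -9*d + w^2 + w*(10 - d) + 9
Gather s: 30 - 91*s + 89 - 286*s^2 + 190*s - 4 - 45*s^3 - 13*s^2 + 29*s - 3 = -45*s^3 - 299*s^2 + 128*s + 112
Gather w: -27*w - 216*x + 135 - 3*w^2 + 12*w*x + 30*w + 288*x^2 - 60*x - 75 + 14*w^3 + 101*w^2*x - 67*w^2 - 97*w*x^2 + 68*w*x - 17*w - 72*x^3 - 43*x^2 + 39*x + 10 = 14*w^3 + w^2*(101*x - 70) + w*(-97*x^2 + 80*x - 14) - 72*x^3 + 245*x^2 - 237*x + 70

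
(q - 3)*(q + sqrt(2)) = q^2 - 3*q + sqrt(2)*q - 3*sqrt(2)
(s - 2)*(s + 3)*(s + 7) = s^3 + 8*s^2 + s - 42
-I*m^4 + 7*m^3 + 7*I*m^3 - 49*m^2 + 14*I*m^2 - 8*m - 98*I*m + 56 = (m - 7)*(m + 2*I)*(m + 4*I)*(-I*m + 1)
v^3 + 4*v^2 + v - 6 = (v - 1)*(v + 2)*(v + 3)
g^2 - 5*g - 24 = (g - 8)*(g + 3)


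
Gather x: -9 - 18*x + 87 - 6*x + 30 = 108 - 24*x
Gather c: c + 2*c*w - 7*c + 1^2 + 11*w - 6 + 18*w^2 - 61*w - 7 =c*(2*w - 6) + 18*w^2 - 50*w - 12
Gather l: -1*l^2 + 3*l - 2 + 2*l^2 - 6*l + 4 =l^2 - 3*l + 2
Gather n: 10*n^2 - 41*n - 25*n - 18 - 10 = 10*n^2 - 66*n - 28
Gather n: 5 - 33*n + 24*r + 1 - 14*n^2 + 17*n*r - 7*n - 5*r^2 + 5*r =-14*n^2 + n*(17*r - 40) - 5*r^2 + 29*r + 6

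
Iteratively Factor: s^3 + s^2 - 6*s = (s)*(s^2 + s - 6) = s*(s - 2)*(s + 3)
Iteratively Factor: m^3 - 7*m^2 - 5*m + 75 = (m + 3)*(m^2 - 10*m + 25) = (m - 5)*(m + 3)*(m - 5)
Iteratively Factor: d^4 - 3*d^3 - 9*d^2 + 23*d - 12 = (d - 1)*(d^3 - 2*d^2 - 11*d + 12) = (d - 4)*(d - 1)*(d^2 + 2*d - 3) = (d - 4)*(d - 1)^2*(d + 3)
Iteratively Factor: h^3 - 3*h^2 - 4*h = (h - 4)*(h^2 + h) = h*(h - 4)*(h + 1)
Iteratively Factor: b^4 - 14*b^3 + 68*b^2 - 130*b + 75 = (b - 3)*(b^3 - 11*b^2 + 35*b - 25) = (b - 3)*(b - 1)*(b^2 - 10*b + 25) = (b - 5)*(b - 3)*(b - 1)*(b - 5)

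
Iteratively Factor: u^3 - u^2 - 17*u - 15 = (u + 3)*(u^2 - 4*u - 5) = (u - 5)*(u + 3)*(u + 1)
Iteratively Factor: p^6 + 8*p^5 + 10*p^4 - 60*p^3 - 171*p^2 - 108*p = (p - 3)*(p^5 + 11*p^4 + 43*p^3 + 69*p^2 + 36*p) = (p - 3)*(p + 3)*(p^4 + 8*p^3 + 19*p^2 + 12*p) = (p - 3)*(p + 1)*(p + 3)*(p^3 + 7*p^2 + 12*p) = (p - 3)*(p + 1)*(p + 3)^2*(p^2 + 4*p) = p*(p - 3)*(p + 1)*(p + 3)^2*(p + 4)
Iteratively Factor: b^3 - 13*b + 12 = (b - 1)*(b^2 + b - 12) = (b - 3)*(b - 1)*(b + 4)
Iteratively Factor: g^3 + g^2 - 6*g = (g - 2)*(g^2 + 3*g) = (g - 2)*(g + 3)*(g)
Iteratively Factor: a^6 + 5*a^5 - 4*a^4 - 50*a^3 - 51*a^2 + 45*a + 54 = (a - 3)*(a^5 + 8*a^4 + 20*a^3 + 10*a^2 - 21*a - 18) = (a - 3)*(a + 2)*(a^4 + 6*a^3 + 8*a^2 - 6*a - 9) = (a - 3)*(a + 1)*(a + 2)*(a^3 + 5*a^2 + 3*a - 9) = (a - 3)*(a + 1)*(a + 2)*(a + 3)*(a^2 + 2*a - 3) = (a - 3)*(a - 1)*(a + 1)*(a + 2)*(a + 3)*(a + 3)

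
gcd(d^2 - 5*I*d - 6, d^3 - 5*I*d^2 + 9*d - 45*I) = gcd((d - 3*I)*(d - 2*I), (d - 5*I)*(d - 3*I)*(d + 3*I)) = d - 3*I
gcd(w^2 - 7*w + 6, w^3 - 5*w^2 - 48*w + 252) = w - 6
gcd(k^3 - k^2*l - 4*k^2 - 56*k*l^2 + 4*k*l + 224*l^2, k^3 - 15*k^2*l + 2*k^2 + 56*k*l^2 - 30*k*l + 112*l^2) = k - 8*l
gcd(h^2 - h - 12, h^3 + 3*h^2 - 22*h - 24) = h - 4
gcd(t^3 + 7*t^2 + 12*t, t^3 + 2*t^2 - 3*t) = t^2 + 3*t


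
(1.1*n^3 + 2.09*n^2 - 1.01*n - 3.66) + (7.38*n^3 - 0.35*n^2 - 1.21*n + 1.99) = 8.48*n^3 + 1.74*n^2 - 2.22*n - 1.67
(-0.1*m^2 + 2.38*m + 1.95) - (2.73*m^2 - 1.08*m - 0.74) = -2.83*m^2 + 3.46*m + 2.69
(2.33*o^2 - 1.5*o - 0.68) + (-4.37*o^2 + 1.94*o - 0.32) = -2.04*o^2 + 0.44*o - 1.0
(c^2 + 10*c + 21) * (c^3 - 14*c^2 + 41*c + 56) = c^5 - 4*c^4 - 78*c^3 + 172*c^2 + 1421*c + 1176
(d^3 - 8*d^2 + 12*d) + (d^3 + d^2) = 2*d^3 - 7*d^2 + 12*d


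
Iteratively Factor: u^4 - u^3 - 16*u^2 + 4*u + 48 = (u + 3)*(u^3 - 4*u^2 - 4*u + 16) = (u - 4)*(u + 3)*(u^2 - 4) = (u - 4)*(u - 2)*(u + 3)*(u + 2)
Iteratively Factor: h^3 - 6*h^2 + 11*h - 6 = (h - 3)*(h^2 - 3*h + 2) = (h - 3)*(h - 2)*(h - 1)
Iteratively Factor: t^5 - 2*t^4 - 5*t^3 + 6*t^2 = (t - 1)*(t^4 - t^3 - 6*t^2) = (t - 3)*(t - 1)*(t^3 + 2*t^2) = (t - 3)*(t - 1)*(t + 2)*(t^2) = t*(t - 3)*(t - 1)*(t + 2)*(t)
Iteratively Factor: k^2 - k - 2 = (k + 1)*(k - 2)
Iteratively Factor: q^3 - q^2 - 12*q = (q - 4)*(q^2 + 3*q) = (q - 4)*(q + 3)*(q)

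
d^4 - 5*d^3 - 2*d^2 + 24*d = d*(d - 4)*(d - 3)*(d + 2)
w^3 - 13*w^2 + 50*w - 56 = (w - 7)*(w - 4)*(w - 2)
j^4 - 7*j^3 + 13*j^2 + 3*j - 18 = (j - 3)^2*(j - 2)*(j + 1)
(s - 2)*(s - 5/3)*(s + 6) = s^3 + 7*s^2/3 - 56*s/3 + 20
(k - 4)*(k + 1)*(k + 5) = k^3 + 2*k^2 - 19*k - 20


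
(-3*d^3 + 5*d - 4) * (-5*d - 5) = 15*d^4 + 15*d^3 - 25*d^2 - 5*d + 20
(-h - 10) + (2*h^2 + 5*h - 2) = 2*h^2 + 4*h - 12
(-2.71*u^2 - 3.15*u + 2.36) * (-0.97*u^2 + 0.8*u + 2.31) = 2.6287*u^4 + 0.8875*u^3 - 11.0693*u^2 - 5.3885*u + 5.4516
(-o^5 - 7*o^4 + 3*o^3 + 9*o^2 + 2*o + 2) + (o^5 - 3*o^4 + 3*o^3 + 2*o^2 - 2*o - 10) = -10*o^4 + 6*o^3 + 11*o^2 - 8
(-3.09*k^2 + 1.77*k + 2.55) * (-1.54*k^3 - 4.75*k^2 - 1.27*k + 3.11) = 4.7586*k^5 + 11.9517*k^4 - 8.4102*k^3 - 23.9703*k^2 + 2.2662*k + 7.9305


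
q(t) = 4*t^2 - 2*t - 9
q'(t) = 8*t - 2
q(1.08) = -6.49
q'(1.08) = 6.64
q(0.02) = -9.04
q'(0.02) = -1.84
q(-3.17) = 37.54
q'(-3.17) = -27.36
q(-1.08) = -2.17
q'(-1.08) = -10.64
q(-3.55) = 48.51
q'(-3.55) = -30.40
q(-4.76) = 91.15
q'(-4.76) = -40.08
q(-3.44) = 45.21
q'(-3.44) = -29.52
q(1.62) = -1.74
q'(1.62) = 10.96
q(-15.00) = 921.00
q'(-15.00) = -122.00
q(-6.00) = 147.00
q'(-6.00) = -50.00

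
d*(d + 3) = d^2 + 3*d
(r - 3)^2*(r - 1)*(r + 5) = r^4 - 2*r^3 - 20*r^2 + 66*r - 45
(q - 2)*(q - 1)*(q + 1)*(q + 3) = q^4 + q^3 - 7*q^2 - q + 6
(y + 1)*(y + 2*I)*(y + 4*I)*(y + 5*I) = y^4 + y^3 + 11*I*y^3 - 38*y^2 + 11*I*y^2 - 38*y - 40*I*y - 40*I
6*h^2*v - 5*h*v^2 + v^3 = v*(-3*h + v)*(-2*h + v)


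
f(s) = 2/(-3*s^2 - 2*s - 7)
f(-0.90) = -0.26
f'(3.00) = 0.02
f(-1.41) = -0.20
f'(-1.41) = -0.13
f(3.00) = -0.05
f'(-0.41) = -0.02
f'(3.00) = 0.02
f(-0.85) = -0.27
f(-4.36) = -0.04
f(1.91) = -0.09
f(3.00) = -0.05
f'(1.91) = 0.06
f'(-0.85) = -0.11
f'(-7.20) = -0.00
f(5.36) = -0.02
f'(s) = 2*(6*s + 2)/(-3*s^2 - 2*s - 7)^2 = 4*(3*s + 1)/(3*s^2 + 2*s + 7)^2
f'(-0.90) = -0.12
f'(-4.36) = -0.02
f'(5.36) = 0.01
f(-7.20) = -0.01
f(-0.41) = -0.30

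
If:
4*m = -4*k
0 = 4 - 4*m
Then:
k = -1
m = 1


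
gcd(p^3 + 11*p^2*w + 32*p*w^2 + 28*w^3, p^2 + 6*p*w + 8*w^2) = p + 2*w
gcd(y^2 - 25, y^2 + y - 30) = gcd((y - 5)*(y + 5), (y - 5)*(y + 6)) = y - 5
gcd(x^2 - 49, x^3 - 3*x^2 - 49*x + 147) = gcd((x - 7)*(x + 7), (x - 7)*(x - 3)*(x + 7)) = x^2 - 49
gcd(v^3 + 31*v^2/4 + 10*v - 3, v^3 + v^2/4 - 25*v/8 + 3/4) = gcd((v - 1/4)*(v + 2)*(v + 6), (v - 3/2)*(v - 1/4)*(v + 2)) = v^2 + 7*v/4 - 1/2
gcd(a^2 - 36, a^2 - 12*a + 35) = 1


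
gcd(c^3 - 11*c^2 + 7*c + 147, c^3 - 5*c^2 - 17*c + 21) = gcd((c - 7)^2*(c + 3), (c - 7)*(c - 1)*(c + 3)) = c^2 - 4*c - 21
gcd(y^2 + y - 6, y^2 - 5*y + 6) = y - 2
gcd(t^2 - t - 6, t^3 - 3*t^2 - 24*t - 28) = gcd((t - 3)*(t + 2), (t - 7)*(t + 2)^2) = t + 2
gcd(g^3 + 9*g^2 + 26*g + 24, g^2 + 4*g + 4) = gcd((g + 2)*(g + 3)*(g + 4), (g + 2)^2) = g + 2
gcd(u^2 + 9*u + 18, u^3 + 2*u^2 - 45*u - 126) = u^2 + 9*u + 18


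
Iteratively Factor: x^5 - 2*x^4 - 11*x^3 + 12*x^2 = (x)*(x^4 - 2*x^3 - 11*x^2 + 12*x) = x^2*(x^3 - 2*x^2 - 11*x + 12) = x^2*(x - 4)*(x^2 + 2*x - 3) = x^2*(x - 4)*(x + 3)*(x - 1)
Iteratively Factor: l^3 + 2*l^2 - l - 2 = (l + 2)*(l^2 - 1) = (l - 1)*(l + 2)*(l + 1)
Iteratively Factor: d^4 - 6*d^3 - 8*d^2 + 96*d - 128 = (d - 2)*(d^3 - 4*d^2 - 16*d + 64) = (d - 4)*(d - 2)*(d^2 - 16) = (d - 4)*(d - 2)*(d + 4)*(d - 4)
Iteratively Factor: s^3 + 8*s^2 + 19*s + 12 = (s + 1)*(s^2 + 7*s + 12) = (s + 1)*(s + 3)*(s + 4)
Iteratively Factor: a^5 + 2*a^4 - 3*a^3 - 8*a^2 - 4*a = (a + 1)*(a^4 + a^3 - 4*a^2 - 4*a) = (a - 2)*(a + 1)*(a^3 + 3*a^2 + 2*a) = (a - 2)*(a + 1)*(a + 2)*(a^2 + a) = a*(a - 2)*(a + 1)*(a + 2)*(a + 1)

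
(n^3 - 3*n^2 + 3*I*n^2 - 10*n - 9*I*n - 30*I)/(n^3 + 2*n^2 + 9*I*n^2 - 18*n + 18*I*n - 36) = (n - 5)/(n + 6*I)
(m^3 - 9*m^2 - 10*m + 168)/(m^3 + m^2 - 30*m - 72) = (m - 7)/(m + 3)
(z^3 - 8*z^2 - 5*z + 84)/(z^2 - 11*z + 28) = z + 3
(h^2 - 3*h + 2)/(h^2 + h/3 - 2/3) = 3*(h^2 - 3*h + 2)/(3*h^2 + h - 2)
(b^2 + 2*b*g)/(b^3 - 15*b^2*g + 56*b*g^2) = (b + 2*g)/(b^2 - 15*b*g + 56*g^2)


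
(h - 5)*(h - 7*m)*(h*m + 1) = h^3*m - 7*h^2*m^2 - 5*h^2*m + h^2 + 35*h*m^2 - 7*h*m - 5*h + 35*m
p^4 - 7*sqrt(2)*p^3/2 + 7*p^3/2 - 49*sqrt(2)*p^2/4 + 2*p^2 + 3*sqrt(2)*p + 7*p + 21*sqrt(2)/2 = (p + 7/2)*(p - 3*sqrt(2))*(p - sqrt(2))*(p + sqrt(2)/2)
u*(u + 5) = u^2 + 5*u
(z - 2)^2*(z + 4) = z^3 - 12*z + 16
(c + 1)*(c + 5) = c^2 + 6*c + 5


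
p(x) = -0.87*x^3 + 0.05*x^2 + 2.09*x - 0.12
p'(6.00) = -91.27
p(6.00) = -173.70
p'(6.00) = -91.27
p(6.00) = -173.70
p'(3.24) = -24.98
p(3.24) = -22.41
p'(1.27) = -1.99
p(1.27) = 0.83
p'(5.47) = -75.46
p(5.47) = -129.58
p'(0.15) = 2.05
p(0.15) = 0.19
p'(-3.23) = -25.46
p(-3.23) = 22.97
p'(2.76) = -17.52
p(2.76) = -12.26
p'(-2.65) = -16.50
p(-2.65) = 10.88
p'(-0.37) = 1.70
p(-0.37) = -0.84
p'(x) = -2.61*x^2 + 0.1*x + 2.09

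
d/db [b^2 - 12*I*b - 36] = 2*b - 12*I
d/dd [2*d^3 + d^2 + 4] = 2*d*(3*d + 1)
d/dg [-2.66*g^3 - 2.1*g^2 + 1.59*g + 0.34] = -7.98*g^2 - 4.2*g + 1.59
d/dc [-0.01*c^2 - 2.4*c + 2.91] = -0.02*c - 2.4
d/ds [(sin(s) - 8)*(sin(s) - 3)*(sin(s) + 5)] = (3*sin(s)^2 - 12*sin(s) - 31)*cos(s)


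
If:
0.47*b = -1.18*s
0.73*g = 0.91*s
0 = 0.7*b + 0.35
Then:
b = -0.50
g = 0.25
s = 0.20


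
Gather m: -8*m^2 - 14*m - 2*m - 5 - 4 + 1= -8*m^2 - 16*m - 8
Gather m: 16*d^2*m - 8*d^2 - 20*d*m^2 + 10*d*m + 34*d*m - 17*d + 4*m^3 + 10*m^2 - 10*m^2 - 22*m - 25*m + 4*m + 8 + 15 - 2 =-8*d^2 - 20*d*m^2 - 17*d + 4*m^3 + m*(16*d^2 + 44*d - 43) + 21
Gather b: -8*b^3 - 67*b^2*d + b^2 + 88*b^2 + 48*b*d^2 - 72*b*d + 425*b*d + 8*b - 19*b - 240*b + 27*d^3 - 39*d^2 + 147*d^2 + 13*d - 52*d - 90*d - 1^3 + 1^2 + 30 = -8*b^3 + b^2*(89 - 67*d) + b*(48*d^2 + 353*d - 251) + 27*d^3 + 108*d^2 - 129*d + 30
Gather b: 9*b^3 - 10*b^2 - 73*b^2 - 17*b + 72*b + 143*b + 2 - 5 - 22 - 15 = 9*b^3 - 83*b^2 + 198*b - 40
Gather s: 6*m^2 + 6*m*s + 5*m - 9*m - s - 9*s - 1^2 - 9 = 6*m^2 - 4*m + s*(6*m - 10) - 10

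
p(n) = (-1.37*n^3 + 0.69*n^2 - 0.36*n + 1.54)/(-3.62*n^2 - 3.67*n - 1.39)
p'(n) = (7.24*n + 3.67)*(-1.37*n^3 + 0.69*n^2 - 0.36*n + 1.54)/(-3.62*n^2 - 3.67*n - 1.39)^2 + (-4.11*n^2 + 1.38*n - 0.36)/(-3.62*n^2 - 3.67*n - 1.39) = (4.9594*n^4 + 10.0558*n^3 + 1.8774*n^2 + 9.2314*n + 6.1522)/(13.1044*n^4 + 26.5708*n^3 + 23.5325*n^2 + 10.2026*n + 1.9321)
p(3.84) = 0.98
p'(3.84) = 0.36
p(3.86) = 0.98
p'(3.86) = 0.36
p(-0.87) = -3.50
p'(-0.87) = -4.83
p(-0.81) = -3.80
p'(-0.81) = -5.26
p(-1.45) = -2.09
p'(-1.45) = -0.89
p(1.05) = -0.04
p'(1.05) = 0.42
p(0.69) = -0.21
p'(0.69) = 0.56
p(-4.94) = -2.59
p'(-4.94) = 0.34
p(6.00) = 1.77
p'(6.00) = 0.37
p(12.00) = 4.01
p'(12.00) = 0.38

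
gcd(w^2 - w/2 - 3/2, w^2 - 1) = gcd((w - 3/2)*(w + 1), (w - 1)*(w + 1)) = w + 1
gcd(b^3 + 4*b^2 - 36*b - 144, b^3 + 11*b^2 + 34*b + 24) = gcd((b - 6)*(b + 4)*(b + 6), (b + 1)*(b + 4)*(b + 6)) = b^2 + 10*b + 24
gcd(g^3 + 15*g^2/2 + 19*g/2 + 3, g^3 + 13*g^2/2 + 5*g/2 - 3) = g^2 + 7*g + 6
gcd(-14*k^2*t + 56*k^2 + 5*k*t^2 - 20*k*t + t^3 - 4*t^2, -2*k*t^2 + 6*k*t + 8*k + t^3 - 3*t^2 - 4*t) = -2*k*t + 8*k + t^2 - 4*t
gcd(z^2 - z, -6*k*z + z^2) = z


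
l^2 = l^2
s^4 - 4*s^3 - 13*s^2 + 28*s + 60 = (s - 5)*(s - 3)*(s + 2)^2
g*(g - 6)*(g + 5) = g^3 - g^2 - 30*g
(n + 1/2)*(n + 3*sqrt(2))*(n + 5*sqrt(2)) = n^3 + n^2/2 + 8*sqrt(2)*n^2 + 4*sqrt(2)*n + 30*n + 15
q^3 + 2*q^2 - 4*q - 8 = (q - 2)*(q + 2)^2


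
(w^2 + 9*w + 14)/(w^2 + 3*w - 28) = (w + 2)/(w - 4)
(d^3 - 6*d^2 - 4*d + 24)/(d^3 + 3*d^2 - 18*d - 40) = (d^2 - 8*d + 12)/(d^2 + d - 20)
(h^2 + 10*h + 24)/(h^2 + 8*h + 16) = (h + 6)/(h + 4)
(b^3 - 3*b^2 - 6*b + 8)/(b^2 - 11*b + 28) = (b^2 + b - 2)/(b - 7)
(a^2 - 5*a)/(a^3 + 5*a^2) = (a - 5)/(a*(a + 5))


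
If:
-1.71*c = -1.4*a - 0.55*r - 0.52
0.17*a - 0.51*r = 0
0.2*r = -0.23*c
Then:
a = -0.25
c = 0.07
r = -0.08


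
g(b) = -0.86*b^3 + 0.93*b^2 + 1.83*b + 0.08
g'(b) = -2.58*b^2 + 1.86*b + 1.83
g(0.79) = 1.68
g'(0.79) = 1.69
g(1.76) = 1.49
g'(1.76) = -2.89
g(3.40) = -16.75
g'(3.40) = -21.67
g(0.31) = 0.71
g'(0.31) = 2.16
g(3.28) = -14.26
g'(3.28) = -19.83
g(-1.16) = 0.55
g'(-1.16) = -3.80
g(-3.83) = 55.03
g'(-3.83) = -43.14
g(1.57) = 1.92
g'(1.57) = -1.61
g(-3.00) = 26.18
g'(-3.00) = -26.97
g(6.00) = -141.22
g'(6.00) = -79.89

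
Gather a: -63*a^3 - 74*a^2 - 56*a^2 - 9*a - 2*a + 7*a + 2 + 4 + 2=-63*a^3 - 130*a^2 - 4*a + 8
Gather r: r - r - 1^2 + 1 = 0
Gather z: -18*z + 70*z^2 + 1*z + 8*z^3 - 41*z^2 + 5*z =8*z^3 + 29*z^2 - 12*z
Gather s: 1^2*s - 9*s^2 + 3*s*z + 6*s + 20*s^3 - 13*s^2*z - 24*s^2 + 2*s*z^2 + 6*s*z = 20*s^3 + s^2*(-13*z - 33) + s*(2*z^2 + 9*z + 7)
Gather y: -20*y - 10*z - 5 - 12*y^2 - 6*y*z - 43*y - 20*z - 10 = -12*y^2 + y*(-6*z - 63) - 30*z - 15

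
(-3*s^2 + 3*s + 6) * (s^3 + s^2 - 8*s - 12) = -3*s^5 + 33*s^3 + 18*s^2 - 84*s - 72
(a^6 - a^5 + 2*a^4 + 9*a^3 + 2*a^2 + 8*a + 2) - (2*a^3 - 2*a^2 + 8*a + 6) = a^6 - a^5 + 2*a^4 + 7*a^3 + 4*a^2 - 4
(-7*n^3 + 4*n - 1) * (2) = -14*n^3 + 8*n - 2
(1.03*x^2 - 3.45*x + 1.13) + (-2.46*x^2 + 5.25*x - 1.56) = -1.43*x^2 + 1.8*x - 0.43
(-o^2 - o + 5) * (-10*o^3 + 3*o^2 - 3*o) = 10*o^5 + 7*o^4 - 50*o^3 + 18*o^2 - 15*o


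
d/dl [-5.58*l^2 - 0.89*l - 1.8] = -11.16*l - 0.89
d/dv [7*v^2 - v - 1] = 14*v - 1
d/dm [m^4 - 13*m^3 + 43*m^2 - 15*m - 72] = 4*m^3 - 39*m^2 + 86*m - 15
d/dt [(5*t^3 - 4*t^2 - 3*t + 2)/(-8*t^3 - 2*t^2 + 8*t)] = (-21*t^4 + 16*t^3 + 5*t^2 + 4*t - 8)/(2*t^2*(16*t^4 + 8*t^3 - 31*t^2 - 8*t + 16))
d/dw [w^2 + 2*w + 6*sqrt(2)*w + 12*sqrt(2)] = 2*w + 2 + 6*sqrt(2)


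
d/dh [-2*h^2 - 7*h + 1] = -4*h - 7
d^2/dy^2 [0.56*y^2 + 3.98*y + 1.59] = 1.12000000000000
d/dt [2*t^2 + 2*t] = 4*t + 2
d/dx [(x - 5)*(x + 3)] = 2*x - 2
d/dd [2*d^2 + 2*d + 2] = 4*d + 2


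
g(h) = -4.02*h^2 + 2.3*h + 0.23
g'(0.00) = 2.30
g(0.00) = 0.23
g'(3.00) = -21.82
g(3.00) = -29.05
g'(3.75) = -27.85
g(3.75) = -47.68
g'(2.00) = -13.78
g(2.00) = -11.25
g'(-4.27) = 36.63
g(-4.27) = -82.89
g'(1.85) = -12.57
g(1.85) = -9.27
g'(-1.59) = 15.08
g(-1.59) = -13.59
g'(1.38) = -8.80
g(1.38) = -4.25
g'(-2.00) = 18.38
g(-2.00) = -20.45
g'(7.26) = -56.07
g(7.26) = -194.96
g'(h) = 2.3 - 8.04*h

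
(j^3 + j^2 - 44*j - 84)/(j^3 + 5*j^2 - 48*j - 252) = (j + 2)/(j + 6)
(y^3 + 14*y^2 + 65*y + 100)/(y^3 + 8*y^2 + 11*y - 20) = (y + 5)/(y - 1)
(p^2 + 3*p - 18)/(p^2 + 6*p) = (p - 3)/p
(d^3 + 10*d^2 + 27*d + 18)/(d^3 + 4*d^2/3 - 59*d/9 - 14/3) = 9*(d^2 + 7*d + 6)/(9*d^2 - 15*d - 14)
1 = 1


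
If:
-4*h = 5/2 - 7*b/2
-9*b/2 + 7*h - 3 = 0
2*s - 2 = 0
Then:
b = 59/13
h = 87/26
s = 1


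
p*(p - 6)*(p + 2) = p^3 - 4*p^2 - 12*p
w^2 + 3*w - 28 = (w - 4)*(w + 7)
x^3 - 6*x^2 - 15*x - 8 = (x - 8)*(x + 1)^2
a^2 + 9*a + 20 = (a + 4)*(a + 5)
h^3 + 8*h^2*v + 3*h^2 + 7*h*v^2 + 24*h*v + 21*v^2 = (h + 3)*(h + v)*(h + 7*v)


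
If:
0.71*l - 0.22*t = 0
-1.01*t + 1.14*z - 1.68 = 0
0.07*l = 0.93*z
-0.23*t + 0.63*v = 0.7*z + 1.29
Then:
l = -0.53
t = -1.71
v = 1.38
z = -0.04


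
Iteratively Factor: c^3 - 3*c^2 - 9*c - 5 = (c + 1)*(c^2 - 4*c - 5) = (c - 5)*(c + 1)*(c + 1)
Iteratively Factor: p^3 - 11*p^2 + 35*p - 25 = (p - 5)*(p^2 - 6*p + 5) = (p - 5)^2*(p - 1)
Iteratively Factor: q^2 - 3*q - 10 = (q - 5)*(q + 2)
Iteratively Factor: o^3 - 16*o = (o)*(o^2 - 16) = o*(o - 4)*(o + 4)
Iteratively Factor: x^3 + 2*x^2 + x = (x + 1)*(x^2 + x) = x*(x + 1)*(x + 1)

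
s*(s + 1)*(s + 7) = s^3 + 8*s^2 + 7*s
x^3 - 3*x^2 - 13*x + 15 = (x - 5)*(x - 1)*(x + 3)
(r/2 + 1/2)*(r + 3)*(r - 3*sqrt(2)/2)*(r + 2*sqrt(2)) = r^4/2 + sqrt(2)*r^3/4 + 2*r^3 - 3*r^2/2 + sqrt(2)*r^2 - 12*r + 3*sqrt(2)*r/4 - 9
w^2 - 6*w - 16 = (w - 8)*(w + 2)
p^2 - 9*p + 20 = (p - 5)*(p - 4)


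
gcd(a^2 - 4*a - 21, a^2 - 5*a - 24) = a + 3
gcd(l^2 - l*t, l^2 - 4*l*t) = l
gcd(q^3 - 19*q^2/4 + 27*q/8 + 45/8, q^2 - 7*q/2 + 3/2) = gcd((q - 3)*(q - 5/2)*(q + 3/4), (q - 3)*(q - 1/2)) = q - 3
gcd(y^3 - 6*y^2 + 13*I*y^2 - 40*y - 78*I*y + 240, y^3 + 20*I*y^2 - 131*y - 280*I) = y^2 + 13*I*y - 40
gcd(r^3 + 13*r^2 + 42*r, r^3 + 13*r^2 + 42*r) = r^3 + 13*r^2 + 42*r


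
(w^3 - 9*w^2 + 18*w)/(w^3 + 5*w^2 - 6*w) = (w^2 - 9*w + 18)/(w^2 + 5*w - 6)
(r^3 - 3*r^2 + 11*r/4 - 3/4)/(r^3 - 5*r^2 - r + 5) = (r^2 - 2*r + 3/4)/(r^2 - 4*r - 5)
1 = 1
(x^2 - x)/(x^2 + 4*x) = (x - 1)/(x + 4)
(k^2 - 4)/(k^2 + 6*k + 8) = (k - 2)/(k + 4)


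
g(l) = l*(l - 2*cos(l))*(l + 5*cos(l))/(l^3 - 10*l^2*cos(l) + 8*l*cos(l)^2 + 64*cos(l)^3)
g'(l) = l*(1 - 5*sin(l))*(l - 2*cos(l))/(l^3 - 10*l^2*cos(l) + 8*l*cos(l)^2 + 64*cos(l)^3) + l*(l - 2*cos(l))*(l + 5*cos(l))*(-10*l^2*sin(l) - 3*l^2 + 16*l*sin(l)*cos(l) + 20*l*cos(l) + 192*sin(l)*cos(l)^2 - 8*cos(l)^2)/(l^3 - 10*l^2*cos(l) + 8*l*cos(l)^2 + 64*cos(l)^3)^2 + l*(l + 5*cos(l))*(2*sin(l) + 1)/(l^3 - 10*l^2*cos(l) + 8*l*cos(l)^2 + 64*cos(l)^3) + (l - 2*cos(l))*(l + 5*cos(l))/(l^3 - 10*l^2*cos(l) + 8*l*cos(l)^2 + 64*cos(l)^3)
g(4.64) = 0.82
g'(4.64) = 2.21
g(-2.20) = 8.87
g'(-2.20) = 147.55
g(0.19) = -0.03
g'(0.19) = -0.14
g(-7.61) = 0.68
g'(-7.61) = -1.06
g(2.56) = -0.36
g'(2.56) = -0.34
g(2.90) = -0.40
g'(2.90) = 0.14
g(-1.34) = 0.07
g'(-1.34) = -2.26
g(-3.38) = 3.37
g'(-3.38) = -19.21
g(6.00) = -9.19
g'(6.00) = 3.50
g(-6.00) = 0.10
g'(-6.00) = 0.05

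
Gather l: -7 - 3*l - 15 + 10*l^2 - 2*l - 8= 10*l^2 - 5*l - 30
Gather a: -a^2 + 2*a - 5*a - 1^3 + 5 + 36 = -a^2 - 3*a + 40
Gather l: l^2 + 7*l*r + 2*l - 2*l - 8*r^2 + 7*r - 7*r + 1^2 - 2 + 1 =l^2 + 7*l*r - 8*r^2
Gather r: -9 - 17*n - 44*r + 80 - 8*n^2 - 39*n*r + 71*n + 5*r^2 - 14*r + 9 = -8*n^2 + 54*n + 5*r^2 + r*(-39*n - 58) + 80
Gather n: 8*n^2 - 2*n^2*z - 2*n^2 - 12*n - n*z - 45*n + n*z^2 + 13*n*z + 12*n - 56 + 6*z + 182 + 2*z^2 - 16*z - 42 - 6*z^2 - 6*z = n^2*(6 - 2*z) + n*(z^2 + 12*z - 45) - 4*z^2 - 16*z + 84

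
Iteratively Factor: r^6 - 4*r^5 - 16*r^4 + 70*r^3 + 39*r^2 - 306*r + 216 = (r - 1)*(r^5 - 3*r^4 - 19*r^3 + 51*r^2 + 90*r - 216) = (r - 1)*(r + 3)*(r^4 - 6*r^3 - r^2 + 54*r - 72) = (r - 3)*(r - 1)*(r + 3)*(r^3 - 3*r^2 - 10*r + 24) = (r - 3)*(r - 1)*(r + 3)^2*(r^2 - 6*r + 8) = (r - 4)*(r - 3)*(r - 1)*(r + 3)^2*(r - 2)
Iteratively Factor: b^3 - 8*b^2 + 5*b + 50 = (b + 2)*(b^2 - 10*b + 25) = (b - 5)*(b + 2)*(b - 5)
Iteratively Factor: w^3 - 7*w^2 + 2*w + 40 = (w + 2)*(w^2 - 9*w + 20) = (w - 4)*(w + 2)*(w - 5)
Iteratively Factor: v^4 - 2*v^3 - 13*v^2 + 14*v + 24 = (v + 1)*(v^3 - 3*v^2 - 10*v + 24) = (v - 2)*(v + 1)*(v^2 - v - 12) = (v - 4)*(v - 2)*(v + 1)*(v + 3)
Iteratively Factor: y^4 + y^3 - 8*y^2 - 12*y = (y + 2)*(y^3 - y^2 - 6*y) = (y + 2)^2*(y^2 - 3*y) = y*(y + 2)^2*(y - 3)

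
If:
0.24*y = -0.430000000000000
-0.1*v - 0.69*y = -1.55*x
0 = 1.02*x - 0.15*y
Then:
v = 8.28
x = -0.26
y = -1.79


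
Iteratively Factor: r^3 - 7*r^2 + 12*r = (r)*(r^2 - 7*r + 12) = r*(r - 4)*(r - 3)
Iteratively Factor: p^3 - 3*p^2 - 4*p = (p - 4)*(p^2 + p) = p*(p - 4)*(p + 1)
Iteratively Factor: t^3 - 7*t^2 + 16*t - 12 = (t - 2)*(t^2 - 5*t + 6) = (t - 3)*(t - 2)*(t - 2)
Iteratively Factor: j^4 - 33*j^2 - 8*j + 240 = (j - 3)*(j^3 + 3*j^2 - 24*j - 80) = (j - 3)*(j + 4)*(j^2 - j - 20) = (j - 3)*(j + 4)^2*(j - 5)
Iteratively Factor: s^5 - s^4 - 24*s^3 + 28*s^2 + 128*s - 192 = (s + 4)*(s^4 - 5*s^3 - 4*s^2 + 44*s - 48) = (s - 2)*(s + 4)*(s^3 - 3*s^2 - 10*s + 24) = (s - 4)*(s - 2)*(s + 4)*(s^2 + s - 6) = (s - 4)*(s - 2)^2*(s + 4)*(s + 3)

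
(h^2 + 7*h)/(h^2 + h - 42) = h/(h - 6)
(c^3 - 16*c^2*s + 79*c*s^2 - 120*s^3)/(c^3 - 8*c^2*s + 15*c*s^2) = (c - 8*s)/c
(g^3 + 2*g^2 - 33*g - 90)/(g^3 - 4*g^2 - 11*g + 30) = (g^2 - g - 30)/(g^2 - 7*g + 10)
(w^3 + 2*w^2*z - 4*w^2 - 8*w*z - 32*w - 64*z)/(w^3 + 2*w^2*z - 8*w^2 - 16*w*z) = (w + 4)/w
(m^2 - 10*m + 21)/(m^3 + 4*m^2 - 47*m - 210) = (m - 3)/(m^2 + 11*m + 30)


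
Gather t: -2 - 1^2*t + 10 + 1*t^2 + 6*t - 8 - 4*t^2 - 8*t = -3*t^2 - 3*t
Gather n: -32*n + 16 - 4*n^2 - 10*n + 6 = -4*n^2 - 42*n + 22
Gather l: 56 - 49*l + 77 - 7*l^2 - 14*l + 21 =-7*l^2 - 63*l + 154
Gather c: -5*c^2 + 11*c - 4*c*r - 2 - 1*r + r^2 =-5*c^2 + c*(11 - 4*r) + r^2 - r - 2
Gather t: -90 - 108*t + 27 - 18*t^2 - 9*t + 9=-18*t^2 - 117*t - 54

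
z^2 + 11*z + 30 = (z + 5)*(z + 6)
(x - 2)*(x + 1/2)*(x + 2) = x^3 + x^2/2 - 4*x - 2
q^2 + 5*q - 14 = (q - 2)*(q + 7)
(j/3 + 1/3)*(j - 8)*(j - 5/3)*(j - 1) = j^4/3 - 29*j^3/9 + 37*j^2/9 + 29*j/9 - 40/9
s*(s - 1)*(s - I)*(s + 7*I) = s^4 - s^3 + 6*I*s^3 + 7*s^2 - 6*I*s^2 - 7*s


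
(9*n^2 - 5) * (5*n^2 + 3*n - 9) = 45*n^4 + 27*n^3 - 106*n^2 - 15*n + 45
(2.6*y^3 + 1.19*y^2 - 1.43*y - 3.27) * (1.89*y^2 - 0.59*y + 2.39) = 4.914*y^5 + 0.7151*y^4 + 2.8092*y^3 - 2.4925*y^2 - 1.4884*y - 7.8153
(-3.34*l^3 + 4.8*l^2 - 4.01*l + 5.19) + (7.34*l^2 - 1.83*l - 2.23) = -3.34*l^3 + 12.14*l^2 - 5.84*l + 2.96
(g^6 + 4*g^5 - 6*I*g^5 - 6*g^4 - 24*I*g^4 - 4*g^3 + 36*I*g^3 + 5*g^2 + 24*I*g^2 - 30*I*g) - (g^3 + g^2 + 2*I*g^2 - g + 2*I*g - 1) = g^6 + 4*g^5 - 6*I*g^5 - 6*g^4 - 24*I*g^4 - 5*g^3 + 36*I*g^3 + 4*g^2 + 22*I*g^2 + g - 32*I*g + 1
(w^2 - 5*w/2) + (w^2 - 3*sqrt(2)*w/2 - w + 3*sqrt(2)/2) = 2*w^2 - 7*w/2 - 3*sqrt(2)*w/2 + 3*sqrt(2)/2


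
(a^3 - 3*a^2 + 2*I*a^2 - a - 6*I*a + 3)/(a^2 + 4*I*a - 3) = (a^2 + a*(-3 + I) - 3*I)/(a + 3*I)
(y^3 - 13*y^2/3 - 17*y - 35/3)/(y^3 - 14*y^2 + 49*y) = (3*y^2 + 8*y + 5)/(3*y*(y - 7))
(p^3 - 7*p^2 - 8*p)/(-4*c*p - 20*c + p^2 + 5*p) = p*(-p^2 + 7*p + 8)/(4*c*p + 20*c - p^2 - 5*p)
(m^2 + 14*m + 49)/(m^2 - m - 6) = (m^2 + 14*m + 49)/(m^2 - m - 6)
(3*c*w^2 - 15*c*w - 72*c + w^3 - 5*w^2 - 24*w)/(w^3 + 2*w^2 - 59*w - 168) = (3*c + w)/(w + 7)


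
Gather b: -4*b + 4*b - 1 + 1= 0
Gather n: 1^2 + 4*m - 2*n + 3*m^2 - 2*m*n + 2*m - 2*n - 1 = 3*m^2 + 6*m + n*(-2*m - 4)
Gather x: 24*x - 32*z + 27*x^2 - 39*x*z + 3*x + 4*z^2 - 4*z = 27*x^2 + x*(27 - 39*z) + 4*z^2 - 36*z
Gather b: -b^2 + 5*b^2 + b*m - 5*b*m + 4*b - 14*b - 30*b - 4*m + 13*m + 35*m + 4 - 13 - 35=4*b^2 + b*(-4*m - 40) + 44*m - 44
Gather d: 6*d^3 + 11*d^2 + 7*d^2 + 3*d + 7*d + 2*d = 6*d^3 + 18*d^2 + 12*d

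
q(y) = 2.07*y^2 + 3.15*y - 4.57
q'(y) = 4.14*y + 3.15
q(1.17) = 1.95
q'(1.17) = 7.99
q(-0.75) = -5.77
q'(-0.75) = 0.05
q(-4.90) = 29.70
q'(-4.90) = -17.14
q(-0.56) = -5.68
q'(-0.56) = 0.83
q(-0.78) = -5.77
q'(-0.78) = -0.08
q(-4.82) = 28.34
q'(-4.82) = -16.80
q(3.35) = 29.21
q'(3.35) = 17.02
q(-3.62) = 11.15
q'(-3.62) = -11.84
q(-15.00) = 413.93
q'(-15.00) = -58.95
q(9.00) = 191.45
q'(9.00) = 40.41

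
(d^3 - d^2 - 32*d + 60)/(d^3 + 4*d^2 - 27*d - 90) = (d - 2)/(d + 3)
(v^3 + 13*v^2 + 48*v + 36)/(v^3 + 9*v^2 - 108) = (v + 1)/(v - 3)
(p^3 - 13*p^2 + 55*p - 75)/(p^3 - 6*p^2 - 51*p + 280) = (p^2 - 8*p + 15)/(p^2 - p - 56)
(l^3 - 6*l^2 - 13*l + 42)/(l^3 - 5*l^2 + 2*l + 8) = (l^2 - 4*l - 21)/(l^2 - 3*l - 4)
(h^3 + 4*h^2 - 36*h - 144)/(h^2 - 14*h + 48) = (h^2 + 10*h + 24)/(h - 8)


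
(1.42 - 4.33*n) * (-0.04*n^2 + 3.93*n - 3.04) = 0.1732*n^3 - 17.0737*n^2 + 18.7438*n - 4.3168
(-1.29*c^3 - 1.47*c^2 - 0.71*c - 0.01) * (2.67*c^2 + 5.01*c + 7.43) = -3.4443*c^5 - 10.3878*c^4 - 18.8451*c^3 - 14.5059*c^2 - 5.3254*c - 0.0743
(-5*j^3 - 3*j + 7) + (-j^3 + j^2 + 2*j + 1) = -6*j^3 + j^2 - j + 8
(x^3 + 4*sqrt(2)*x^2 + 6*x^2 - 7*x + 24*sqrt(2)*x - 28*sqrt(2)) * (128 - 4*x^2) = -4*x^5 - 24*x^4 - 16*sqrt(2)*x^4 - 96*sqrt(2)*x^3 + 156*x^3 + 768*x^2 + 624*sqrt(2)*x^2 - 896*x + 3072*sqrt(2)*x - 3584*sqrt(2)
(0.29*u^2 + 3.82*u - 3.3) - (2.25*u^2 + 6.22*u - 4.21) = -1.96*u^2 - 2.4*u + 0.91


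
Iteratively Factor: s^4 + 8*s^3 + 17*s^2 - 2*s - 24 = (s - 1)*(s^3 + 9*s^2 + 26*s + 24) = (s - 1)*(s + 4)*(s^2 + 5*s + 6) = (s - 1)*(s + 3)*(s + 4)*(s + 2)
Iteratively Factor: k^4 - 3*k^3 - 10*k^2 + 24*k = (k - 2)*(k^3 - k^2 - 12*k) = k*(k - 2)*(k^2 - k - 12) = k*(k - 2)*(k + 3)*(k - 4)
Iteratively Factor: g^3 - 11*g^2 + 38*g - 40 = (g - 5)*(g^2 - 6*g + 8) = (g - 5)*(g - 2)*(g - 4)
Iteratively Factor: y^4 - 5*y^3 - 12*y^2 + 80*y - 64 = (y - 4)*(y^3 - y^2 - 16*y + 16) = (y - 4)*(y - 1)*(y^2 - 16) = (y - 4)^2*(y - 1)*(y + 4)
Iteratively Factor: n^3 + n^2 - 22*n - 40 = (n + 4)*(n^2 - 3*n - 10) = (n + 2)*(n + 4)*(n - 5)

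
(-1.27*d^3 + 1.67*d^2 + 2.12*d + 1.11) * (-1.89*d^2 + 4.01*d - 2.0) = 2.4003*d^5 - 8.249*d^4 + 5.2299*d^3 + 3.0633*d^2 + 0.2111*d - 2.22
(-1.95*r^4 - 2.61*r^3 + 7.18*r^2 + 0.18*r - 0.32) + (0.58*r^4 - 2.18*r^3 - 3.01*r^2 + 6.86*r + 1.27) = -1.37*r^4 - 4.79*r^3 + 4.17*r^2 + 7.04*r + 0.95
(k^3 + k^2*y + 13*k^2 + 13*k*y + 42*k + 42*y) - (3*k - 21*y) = k^3 + k^2*y + 13*k^2 + 13*k*y + 39*k + 63*y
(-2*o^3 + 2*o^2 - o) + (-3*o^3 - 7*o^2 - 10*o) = -5*o^3 - 5*o^2 - 11*o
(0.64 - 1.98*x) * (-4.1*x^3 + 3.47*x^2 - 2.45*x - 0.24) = 8.118*x^4 - 9.4946*x^3 + 7.0718*x^2 - 1.0928*x - 0.1536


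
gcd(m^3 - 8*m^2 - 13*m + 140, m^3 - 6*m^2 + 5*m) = m - 5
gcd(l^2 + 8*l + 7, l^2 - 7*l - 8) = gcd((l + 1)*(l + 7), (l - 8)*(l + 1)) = l + 1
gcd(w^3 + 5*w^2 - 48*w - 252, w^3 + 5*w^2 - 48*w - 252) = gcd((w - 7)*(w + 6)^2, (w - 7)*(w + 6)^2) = w^3 + 5*w^2 - 48*w - 252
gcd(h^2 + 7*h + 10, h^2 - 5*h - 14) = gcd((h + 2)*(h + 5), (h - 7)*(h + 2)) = h + 2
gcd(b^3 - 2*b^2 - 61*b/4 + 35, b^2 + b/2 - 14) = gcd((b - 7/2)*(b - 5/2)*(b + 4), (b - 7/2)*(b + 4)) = b^2 + b/2 - 14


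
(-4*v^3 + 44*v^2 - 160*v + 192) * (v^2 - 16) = -4*v^5 + 44*v^4 - 96*v^3 - 512*v^2 + 2560*v - 3072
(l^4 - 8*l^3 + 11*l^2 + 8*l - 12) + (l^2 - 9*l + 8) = l^4 - 8*l^3 + 12*l^2 - l - 4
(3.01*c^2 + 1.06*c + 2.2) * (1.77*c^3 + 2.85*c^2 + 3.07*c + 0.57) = 5.3277*c^5 + 10.4547*c^4 + 16.1557*c^3 + 11.2399*c^2 + 7.3582*c + 1.254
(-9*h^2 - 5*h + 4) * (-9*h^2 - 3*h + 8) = 81*h^4 + 72*h^3 - 93*h^2 - 52*h + 32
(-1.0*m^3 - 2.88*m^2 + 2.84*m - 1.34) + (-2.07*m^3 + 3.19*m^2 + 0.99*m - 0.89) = -3.07*m^3 + 0.31*m^2 + 3.83*m - 2.23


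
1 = 1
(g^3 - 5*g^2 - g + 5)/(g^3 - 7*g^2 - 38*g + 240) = (g^2 - 1)/(g^2 - 2*g - 48)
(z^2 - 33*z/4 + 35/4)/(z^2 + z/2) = (4*z^2 - 33*z + 35)/(2*z*(2*z + 1))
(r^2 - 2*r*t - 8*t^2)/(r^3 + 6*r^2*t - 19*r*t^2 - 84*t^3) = (r + 2*t)/(r^2 + 10*r*t + 21*t^2)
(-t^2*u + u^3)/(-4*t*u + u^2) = (t^2 - u^2)/(4*t - u)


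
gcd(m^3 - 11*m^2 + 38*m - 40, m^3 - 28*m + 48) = m^2 - 6*m + 8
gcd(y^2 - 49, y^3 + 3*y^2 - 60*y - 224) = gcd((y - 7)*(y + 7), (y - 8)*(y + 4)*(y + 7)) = y + 7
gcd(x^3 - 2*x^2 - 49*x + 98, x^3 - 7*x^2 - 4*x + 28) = x^2 - 9*x + 14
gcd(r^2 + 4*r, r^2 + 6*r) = r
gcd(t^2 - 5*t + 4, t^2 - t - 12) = t - 4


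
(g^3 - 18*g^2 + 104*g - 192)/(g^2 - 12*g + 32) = g - 6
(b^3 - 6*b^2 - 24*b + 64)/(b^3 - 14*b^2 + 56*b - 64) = (b + 4)/(b - 4)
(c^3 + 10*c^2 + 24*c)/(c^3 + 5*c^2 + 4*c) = (c + 6)/(c + 1)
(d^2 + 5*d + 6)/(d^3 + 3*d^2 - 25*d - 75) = (d + 2)/(d^2 - 25)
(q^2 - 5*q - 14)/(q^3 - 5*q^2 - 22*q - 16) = (q - 7)/(q^2 - 7*q - 8)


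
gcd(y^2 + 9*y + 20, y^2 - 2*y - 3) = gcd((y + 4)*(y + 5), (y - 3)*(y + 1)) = 1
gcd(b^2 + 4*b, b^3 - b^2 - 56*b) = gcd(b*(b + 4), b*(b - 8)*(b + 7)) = b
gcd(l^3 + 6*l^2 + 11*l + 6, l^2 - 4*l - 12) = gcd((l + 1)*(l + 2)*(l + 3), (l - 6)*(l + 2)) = l + 2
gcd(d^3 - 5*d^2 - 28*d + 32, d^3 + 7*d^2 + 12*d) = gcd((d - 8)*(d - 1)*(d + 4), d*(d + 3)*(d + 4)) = d + 4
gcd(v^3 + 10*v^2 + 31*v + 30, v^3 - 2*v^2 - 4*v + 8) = v + 2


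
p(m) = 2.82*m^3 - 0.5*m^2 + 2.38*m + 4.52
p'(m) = 8.46*m^2 - 1.0*m + 2.38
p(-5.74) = -558.93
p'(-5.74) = 286.86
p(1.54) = 17.30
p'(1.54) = 20.90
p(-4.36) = -249.09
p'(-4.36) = 167.56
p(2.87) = 73.90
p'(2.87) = 69.19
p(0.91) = 8.40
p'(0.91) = 8.48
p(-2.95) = -79.25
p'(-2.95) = 78.95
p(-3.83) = -170.36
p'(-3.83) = 130.31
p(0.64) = 6.58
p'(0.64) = 5.21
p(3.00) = 83.30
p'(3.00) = 75.52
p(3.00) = 83.30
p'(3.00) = 75.52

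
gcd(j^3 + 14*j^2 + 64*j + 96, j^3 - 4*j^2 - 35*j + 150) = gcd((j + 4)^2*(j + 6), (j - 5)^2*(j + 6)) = j + 6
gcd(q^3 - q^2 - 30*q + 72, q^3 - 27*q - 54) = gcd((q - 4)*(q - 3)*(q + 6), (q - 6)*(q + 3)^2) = 1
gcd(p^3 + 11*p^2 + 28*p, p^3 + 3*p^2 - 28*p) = p^2 + 7*p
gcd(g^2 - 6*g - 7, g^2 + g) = g + 1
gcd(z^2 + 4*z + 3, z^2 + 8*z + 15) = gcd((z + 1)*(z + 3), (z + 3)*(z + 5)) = z + 3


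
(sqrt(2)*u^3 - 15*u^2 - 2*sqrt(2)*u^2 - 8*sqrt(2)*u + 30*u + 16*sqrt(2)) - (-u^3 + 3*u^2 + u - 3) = u^3 + sqrt(2)*u^3 - 18*u^2 - 2*sqrt(2)*u^2 - 8*sqrt(2)*u + 29*u + 3 + 16*sqrt(2)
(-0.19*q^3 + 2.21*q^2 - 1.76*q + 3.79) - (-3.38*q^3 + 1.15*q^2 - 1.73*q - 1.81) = 3.19*q^3 + 1.06*q^2 - 0.03*q + 5.6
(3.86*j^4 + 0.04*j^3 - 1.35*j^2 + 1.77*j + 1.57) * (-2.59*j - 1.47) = -9.9974*j^5 - 5.7778*j^4 + 3.4377*j^3 - 2.5998*j^2 - 6.6682*j - 2.3079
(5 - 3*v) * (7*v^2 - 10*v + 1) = -21*v^3 + 65*v^2 - 53*v + 5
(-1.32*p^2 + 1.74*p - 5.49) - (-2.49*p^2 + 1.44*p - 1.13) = 1.17*p^2 + 0.3*p - 4.36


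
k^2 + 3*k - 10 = (k - 2)*(k + 5)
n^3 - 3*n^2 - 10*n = n*(n - 5)*(n + 2)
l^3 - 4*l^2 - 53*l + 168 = (l - 8)*(l - 3)*(l + 7)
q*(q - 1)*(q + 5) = q^3 + 4*q^2 - 5*q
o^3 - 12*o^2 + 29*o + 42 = (o - 7)*(o - 6)*(o + 1)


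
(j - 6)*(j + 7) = j^2 + j - 42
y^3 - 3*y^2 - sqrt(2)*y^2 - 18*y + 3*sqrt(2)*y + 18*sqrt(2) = (y - 6)*(y + 3)*(y - sqrt(2))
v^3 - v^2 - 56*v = v*(v - 8)*(v + 7)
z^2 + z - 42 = (z - 6)*(z + 7)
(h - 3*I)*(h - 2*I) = h^2 - 5*I*h - 6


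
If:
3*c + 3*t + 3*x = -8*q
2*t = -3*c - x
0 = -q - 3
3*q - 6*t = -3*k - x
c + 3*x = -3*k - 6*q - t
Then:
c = -3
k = -16/3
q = -3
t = -2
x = 13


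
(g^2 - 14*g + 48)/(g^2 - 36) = (g - 8)/(g + 6)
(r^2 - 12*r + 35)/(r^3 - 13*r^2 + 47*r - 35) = 1/(r - 1)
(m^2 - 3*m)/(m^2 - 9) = m/(m + 3)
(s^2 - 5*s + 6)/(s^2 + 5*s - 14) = (s - 3)/(s + 7)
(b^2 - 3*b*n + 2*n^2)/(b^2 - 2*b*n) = (b - n)/b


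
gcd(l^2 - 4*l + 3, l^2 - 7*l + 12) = l - 3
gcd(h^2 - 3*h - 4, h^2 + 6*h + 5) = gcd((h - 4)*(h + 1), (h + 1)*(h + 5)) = h + 1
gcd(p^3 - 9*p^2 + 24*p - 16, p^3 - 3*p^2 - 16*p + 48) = p - 4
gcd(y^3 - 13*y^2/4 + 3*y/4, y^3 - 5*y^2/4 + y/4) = y^2 - y/4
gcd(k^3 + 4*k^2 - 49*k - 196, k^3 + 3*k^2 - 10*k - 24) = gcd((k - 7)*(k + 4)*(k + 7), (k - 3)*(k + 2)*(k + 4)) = k + 4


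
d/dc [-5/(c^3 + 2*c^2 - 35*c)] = 5*(3*c^2 + 4*c - 35)/(c^2*(c^2 + 2*c - 35)^2)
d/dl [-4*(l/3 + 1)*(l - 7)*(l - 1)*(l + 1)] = -16*l^3/3 + 16*l^2 + 176*l/3 - 16/3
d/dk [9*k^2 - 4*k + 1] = 18*k - 4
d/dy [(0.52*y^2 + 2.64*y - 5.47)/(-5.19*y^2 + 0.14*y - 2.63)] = (13.7744*y^2 - 59.5138*y - 6.1774)/(26.9361*y^4 - 1.4532*y^3 + 27.319*y^2 - 0.7364*y + 6.9169)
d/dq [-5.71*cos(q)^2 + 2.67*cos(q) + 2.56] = (11.42*cos(q) - 2.67)*sin(q)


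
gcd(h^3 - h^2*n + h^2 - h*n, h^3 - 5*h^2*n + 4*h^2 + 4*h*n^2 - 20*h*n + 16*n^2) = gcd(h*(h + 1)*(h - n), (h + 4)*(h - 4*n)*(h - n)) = h - n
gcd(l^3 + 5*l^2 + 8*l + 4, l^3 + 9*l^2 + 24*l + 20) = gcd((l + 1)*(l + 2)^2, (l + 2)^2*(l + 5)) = l^2 + 4*l + 4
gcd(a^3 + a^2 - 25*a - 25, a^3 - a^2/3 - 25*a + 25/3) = a^2 - 25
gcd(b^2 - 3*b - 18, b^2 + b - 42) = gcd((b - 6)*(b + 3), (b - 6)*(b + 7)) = b - 6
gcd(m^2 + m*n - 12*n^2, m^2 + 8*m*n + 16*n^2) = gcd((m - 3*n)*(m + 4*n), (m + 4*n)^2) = m + 4*n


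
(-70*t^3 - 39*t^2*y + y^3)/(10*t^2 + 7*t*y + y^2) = -7*t + y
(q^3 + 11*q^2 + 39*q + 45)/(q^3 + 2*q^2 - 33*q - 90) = (q + 3)/(q - 6)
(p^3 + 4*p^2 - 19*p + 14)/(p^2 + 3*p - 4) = (p^2 + 5*p - 14)/(p + 4)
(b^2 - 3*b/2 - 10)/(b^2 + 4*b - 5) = (b^2 - 3*b/2 - 10)/(b^2 + 4*b - 5)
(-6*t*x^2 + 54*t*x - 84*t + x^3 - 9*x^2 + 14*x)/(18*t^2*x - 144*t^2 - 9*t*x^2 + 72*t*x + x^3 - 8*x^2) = (x^2 - 9*x + 14)/(-3*t*x + 24*t + x^2 - 8*x)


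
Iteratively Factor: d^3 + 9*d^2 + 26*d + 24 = (d + 3)*(d^2 + 6*d + 8) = (d + 3)*(d + 4)*(d + 2)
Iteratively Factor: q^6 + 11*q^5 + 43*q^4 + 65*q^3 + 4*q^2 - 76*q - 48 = (q + 3)*(q^5 + 8*q^4 + 19*q^3 + 8*q^2 - 20*q - 16) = (q - 1)*(q + 3)*(q^4 + 9*q^3 + 28*q^2 + 36*q + 16) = (q - 1)*(q + 2)*(q + 3)*(q^3 + 7*q^2 + 14*q + 8) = (q - 1)*(q + 2)^2*(q + 3)*(q^2 + 5*q + 4) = (q - 1)*(q + 2)^2*(q + 3)*(q + 4)*(q + 1)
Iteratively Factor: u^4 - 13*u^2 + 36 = (u + 2)*(u^3 - 2*u^2 - 9*u + 18) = (u - 3)*(u + 2)*(u^2 + u - 6) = (u - 3)*(u - 2)*(u + 2)*(u + 3)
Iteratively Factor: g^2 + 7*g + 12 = (g + 4)*(g + 3)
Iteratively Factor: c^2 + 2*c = (c)*(c + 2)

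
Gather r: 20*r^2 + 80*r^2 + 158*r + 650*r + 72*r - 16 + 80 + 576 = 100*r^2 + 880*r + 640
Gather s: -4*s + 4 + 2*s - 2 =2 - 2*s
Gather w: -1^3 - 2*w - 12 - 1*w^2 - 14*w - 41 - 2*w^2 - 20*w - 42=-3*w^2 - 36*w - 96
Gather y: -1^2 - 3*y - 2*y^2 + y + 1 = -2*y^2 - 2*y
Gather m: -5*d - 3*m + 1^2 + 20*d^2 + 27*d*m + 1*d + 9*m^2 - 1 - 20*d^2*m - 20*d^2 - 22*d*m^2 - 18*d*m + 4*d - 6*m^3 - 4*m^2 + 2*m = -6*m^3 + m^2*(5 - 22*d) + m*(-20*d^2 + 9*d - 1)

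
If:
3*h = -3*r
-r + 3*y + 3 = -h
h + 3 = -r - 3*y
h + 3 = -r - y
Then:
No Solution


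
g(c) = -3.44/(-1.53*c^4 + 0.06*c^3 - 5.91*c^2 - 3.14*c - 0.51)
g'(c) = -3.44*(6.12*c^3 - 0.18*c^2 + 11.82*c + 3.14)/(-1.53*c^4 + 0.06*c^3 - 5.91*c^2 - 3.14*c - 0.51)^2 = (-21.0528*c^3 + 0.6192*c^2 - 40.6608*c - 10.8016)/(1.53*c^4 - 0.06*c^3 + 5.91*c^2 + 3.14*c + 0.51)^2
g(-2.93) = 0.02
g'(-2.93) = 0.03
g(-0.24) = 33.49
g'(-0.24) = -67.89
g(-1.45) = 0.22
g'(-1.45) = 0.48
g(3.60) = 0.01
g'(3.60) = -0.01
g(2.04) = 0.06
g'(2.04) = -0.08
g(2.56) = 0.03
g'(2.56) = -0.04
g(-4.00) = 0.01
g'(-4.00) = 0.01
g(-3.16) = 0.02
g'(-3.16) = 0.02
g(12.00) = 0.00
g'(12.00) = -0.00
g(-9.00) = 0.00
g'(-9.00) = 0.00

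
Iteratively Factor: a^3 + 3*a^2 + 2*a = (a + 2)*(a^2 + a) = a*(a + 2)*(a + 1)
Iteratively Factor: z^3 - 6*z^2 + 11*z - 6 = (z - 2)*(z^2 - 4*z + 3) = (z - 3)*(z - 2)*(z - 1)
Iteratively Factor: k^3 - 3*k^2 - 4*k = (k)*(k^2 - 3*k - 4) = k*(k + 1)*(k - 4)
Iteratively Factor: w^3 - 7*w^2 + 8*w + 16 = (w - 4)*(w^2 - 3*w - 4) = (w - 4)^2*(w + 1)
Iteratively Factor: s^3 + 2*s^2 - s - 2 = (s - 1)*(s^2 + 3*s + 2) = (s - 1)*(s + 2)*(s + 1)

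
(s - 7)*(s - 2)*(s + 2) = s^3 - 7*s^2 - 4*s + 28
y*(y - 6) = y^2 - 6*y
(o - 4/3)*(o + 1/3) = o^2 - o - 4/9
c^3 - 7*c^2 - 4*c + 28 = (c - 7)*(c - 2)*(c + 2)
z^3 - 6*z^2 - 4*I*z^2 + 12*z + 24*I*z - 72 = (z - 6)*(z - 6*I)*(z + 2*I)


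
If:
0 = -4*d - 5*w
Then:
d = -5*w/4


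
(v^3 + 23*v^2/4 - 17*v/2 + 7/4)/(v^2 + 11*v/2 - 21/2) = (4*v^2 - 5*v + 1)/(2*(2*v - 3))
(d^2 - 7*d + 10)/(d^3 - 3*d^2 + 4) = (d - 5)/(d^2 - d - 2)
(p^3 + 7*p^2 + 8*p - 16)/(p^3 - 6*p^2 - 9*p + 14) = (p^2 + 8*p + 16)/(p^2 - 5*p - 14)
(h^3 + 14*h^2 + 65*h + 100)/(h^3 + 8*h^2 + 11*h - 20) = (h + 5)/(h - 1)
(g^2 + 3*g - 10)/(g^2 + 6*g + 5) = (g - 2)/(g + 1)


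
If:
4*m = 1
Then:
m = 1/4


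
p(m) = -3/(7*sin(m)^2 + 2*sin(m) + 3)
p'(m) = -3*(-14*sin(m)*cos(m) - 2*cos(m))/(7*sin(m)^2 + 2*sin(m) + 3)^2 = 6*(7*sin(m) + 1)*cos(m)/(7*sin(m)^2 + 2*sin(m) + 3)^2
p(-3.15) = -0.99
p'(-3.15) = -0.70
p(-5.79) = -0.54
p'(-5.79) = 0.75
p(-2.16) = -0.49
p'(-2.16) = 0.42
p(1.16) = -0.28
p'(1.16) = 0.15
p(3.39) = -1.02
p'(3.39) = 0.49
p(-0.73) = -0.63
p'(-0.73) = -0.72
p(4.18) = -0.46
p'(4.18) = 0.37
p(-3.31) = -0.85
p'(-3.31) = -1.03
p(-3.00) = -1.05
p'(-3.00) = -0.00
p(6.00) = -1.00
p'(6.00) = -0.62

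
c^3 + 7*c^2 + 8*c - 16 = (c - 1)*(c + 4)^2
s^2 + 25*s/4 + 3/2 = (s + 1/4)*(s + 6)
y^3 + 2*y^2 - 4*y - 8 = (y - 2)*(y + 2)^2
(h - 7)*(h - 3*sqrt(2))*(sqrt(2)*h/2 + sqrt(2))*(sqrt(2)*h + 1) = h^4 - 5*h^3 - 5*sqrt(2)*h^3/2 - 17*h^2 + 25*sqrt(2)*h^2/2 + 15*h + 35*sqrt(2)*h + 42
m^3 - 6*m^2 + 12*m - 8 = (m - 2)^3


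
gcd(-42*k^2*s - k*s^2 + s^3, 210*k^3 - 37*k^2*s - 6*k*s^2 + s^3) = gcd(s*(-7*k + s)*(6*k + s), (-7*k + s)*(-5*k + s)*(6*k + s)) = -42*k^2 - k*s + s^2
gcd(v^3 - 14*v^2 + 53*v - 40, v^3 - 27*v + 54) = 1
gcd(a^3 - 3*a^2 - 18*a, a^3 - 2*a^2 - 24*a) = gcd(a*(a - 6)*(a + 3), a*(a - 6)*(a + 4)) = a^2 - 6*a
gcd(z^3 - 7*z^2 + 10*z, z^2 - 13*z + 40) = z - 5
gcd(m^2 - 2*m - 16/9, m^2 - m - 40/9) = m - 8/3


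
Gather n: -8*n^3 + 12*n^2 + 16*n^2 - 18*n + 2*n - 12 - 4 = -8*n^3 + 28*n^2 - 16*n - 16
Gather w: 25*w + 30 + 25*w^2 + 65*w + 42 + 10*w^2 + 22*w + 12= 35*w^2 + 112*w + 84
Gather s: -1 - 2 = -3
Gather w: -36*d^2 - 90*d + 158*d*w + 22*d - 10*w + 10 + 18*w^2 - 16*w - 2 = -36*d^2 - 68*d + 18*w^2 + w*(158*d - 26) + 8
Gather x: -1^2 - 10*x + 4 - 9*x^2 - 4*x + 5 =-9*x^2 - 14*x + 8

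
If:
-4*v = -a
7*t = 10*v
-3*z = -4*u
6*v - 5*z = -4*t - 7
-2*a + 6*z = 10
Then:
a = 56/53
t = 20/53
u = 321/212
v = 14/53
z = 107/53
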